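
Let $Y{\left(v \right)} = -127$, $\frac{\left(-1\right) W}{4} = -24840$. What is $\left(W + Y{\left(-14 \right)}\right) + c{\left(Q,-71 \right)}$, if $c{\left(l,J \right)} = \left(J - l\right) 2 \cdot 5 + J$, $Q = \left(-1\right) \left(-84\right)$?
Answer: $97612$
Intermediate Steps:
$W = 99360$ ($W = \left(-4\right) \left(-24840\right) = 99360$)
$Q = 84$
$c{\left(l,J \right)} = - 10 l + 11 J$ ($c{\left(l,J \right)} = \left(J - l\right) 10 + J = \left(- 10 l + 10 J\right) + J = - 10 l + 11 J$)
$\left(W + Y{\left(-14 \right)}\right) + c{\left(Q,-71 \right)} = \left(99360 - 127\right) + \left(\left(-10\right) 84 + 11 \left(-71\right)\right) = 99233 - 1621 = 97612$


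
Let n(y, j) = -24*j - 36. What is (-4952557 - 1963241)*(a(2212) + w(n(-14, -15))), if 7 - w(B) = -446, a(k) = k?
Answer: -18430601670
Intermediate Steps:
n(y, j) = -36 - 24*j
w(B) = 453 (w(B) = 7 - 1*(-446) = 7 + 446 = 453)
(-4952557 - 1963241)*(a(2212) + w(n(-14, -15))) = (-4952557 - 1963241)*(2212 + 453) = -6915798*2665 = -18430601670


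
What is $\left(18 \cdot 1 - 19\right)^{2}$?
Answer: $1$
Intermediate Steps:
$\left(18 \cdot 1 - 19\right)^{2} = \left(18 - 19\right)^{2} = \left(-1\right)^{2} = 1$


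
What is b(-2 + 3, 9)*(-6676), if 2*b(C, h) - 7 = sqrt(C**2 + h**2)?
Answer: -23366 - 3338*sqrt(82) ≈ -53593.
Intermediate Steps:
b(C, h) = 7/2 + sqrt(C**2 + h**2)/2
b(-2 + 3, 9)*(-6676) = (7/2 + sqrt((-2 + 3)**2 + 9**2)/2)*(-6676) = (7/2 + sqrt(1**2 + 81)/2)*(-6676) = (7/2 + sqrt(1 + 81)/2)*(-6676) = (7/2 + sqrt(82)/2)*(-6676) = -23366 - 3338*sqrt(82)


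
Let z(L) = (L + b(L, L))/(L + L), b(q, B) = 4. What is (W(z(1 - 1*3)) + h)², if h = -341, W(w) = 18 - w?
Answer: 416025/4 ≈ 1.0401e+5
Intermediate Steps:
z(L) = (4 + L)/(2*L) (z(L) = (L + 4)/(L + L) = (4 + L)/((2*L)) = (4 + L)*(1/(2*L)) = (4 + L)/(2*L))
(W(z(1 - 1*3)) + h)² = ((18 - (4 + (1 - 1*3))/(2*(1 - 1*3))) - 341)² = ((18 - (4 + (1 - 3))/(2*(1 - 3))) - 341)² = ((18 - (4 - 2)/(2*(-2))) - 341)² = ((18 - (-1)*2/(2*2)) - 341)² = ((18 - 1*(-½)) - 341)² = ((18 + ½) - 341)² = (37/2 - 341)² = (-645/2)² = 416025/4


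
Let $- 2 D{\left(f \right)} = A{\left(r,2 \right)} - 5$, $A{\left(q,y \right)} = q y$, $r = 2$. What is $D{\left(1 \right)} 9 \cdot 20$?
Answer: $90$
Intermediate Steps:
$D{\left(f \right)} = \frac{1}{2}$ ($D{\left(f \right)} = - \frac{2 \cdot 2 - 5}{2} = - \frac{4 - 5}{2} = \left(- \frac{1}{2}\right) \left(-1\right) = \frac{1}{2}$)
$D{\left(1 \right)} 9 \cdot 20 = \frac{1}{2} \cdot 9 \cdot 20 = \frac{9}{2} \cdot 20 = 90$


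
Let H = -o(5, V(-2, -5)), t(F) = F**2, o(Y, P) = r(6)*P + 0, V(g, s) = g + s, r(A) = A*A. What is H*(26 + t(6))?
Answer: 15624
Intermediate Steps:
r(A) = A**2
o(Y, P) = 36*P (o(Y, P) = 6**2*P + 0 = 36*P + 0 = 36*P)
H = 252 (H = -36*(-2 - 5) = -36*(-7) = -1*(-252) = 252)
H*(26 + t(6)) = 252*(26 + 6**2) = 252*(26 + 36) = 252*62 = 15624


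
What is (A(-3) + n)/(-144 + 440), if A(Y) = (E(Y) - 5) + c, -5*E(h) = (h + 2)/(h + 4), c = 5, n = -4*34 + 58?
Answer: -389/1480 ≈ -0.26284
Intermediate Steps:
n = -78 (n = -136 + 58 = -78)
E(h) = -(2 + h)/(5*(4 + h)) (E(h) = -(h + 2)/(5*(h + 4)) = -(2 + h)/(5*(4 + h)))
A(Y) = (-2 - Y)/(5*(4 + Y)) (A(Y) = ((-2 - Y)/(5*(4 + Y)) - 5) + 5 = (-5 + (-2 - Y)/(5*(4 + Y))) + 5 = (-2 - Y)/(5*(4 + Y)))
(A(-3) + n)/(-144 + 440) = ((-2 - 1*(-3))/(5*(4 - 3)) - 78)/(-144 + 440) = ((⅕)*(-2 + 3)/1 - 78)/296 = ((⅕)*1*1 - 78)*(1/296) = (⅕ - 78)*(1/296) = -389/5*1/296 = -389/1480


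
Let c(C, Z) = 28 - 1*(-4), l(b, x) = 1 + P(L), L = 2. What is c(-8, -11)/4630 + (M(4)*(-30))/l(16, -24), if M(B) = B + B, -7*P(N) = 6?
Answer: -3889184/2315 ≈ -1680.0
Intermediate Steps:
P(N) = -6/7 (P(N) = -⅐*6 = -6/7)
M(B) = 2*B
l(b, x) = ⅐ (l(b, x) = 1 - 6/7 = ⅐)
c(C, Z) = 32 (c(C, Z) = 28 + 4 = 32)
c(-8, -11)/4630 + (M(4)*(-30))/l(16, -24) = 32/4630 + ((2*4)*(-30))/(⅐) = 32*(1/4630) + (8*(-30))*7 = 16/2315 - 240*7 = 16/2315 - 1680 = -3889184/2315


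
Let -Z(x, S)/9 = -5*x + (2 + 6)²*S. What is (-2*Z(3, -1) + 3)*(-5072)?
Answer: 7197168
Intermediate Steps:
Z(x, S) = -576*S + 45*x (Z(x, S) = -9*(-5*x + (2 + 6)²*S) = -9*(-5*x + 8²*S) = -9*(-5*x + 64*S) = -576*S + 45*x)
(-2*Z(3, -1) + 3)*(-5072) = (-2*(-576*(-1) + 45*3) + 3)*(-5072) = (-2*(576 + 135) + 3)*(-5072) = (-2*711 + 3)*(-5072) = (-1422 + 3)*(-5072) = -1419*(-5072) = 7197168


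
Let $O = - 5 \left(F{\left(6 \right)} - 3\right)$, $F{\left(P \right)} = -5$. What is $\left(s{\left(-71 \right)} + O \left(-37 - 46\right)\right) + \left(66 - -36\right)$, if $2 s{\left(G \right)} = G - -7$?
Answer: $-3250$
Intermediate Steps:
$O = 40$ ($O = - 5 \left(-5 - 3\right) = \left(-5\right) \left(-8\right) = 40$)
$s{\left(G \right)} = \frac{7}{2} + \frac{G}{2}$ ($s{\left(G \right)} = \frac{G - -7}{2} = \frac{G + 7}{2} = \frac{7 + G}{2} = \frac{7}{2} + \frac{G}{2}$)
$\left(s{\left(-71 \right)} + O \left(-37 - 46\right)\right) + \left(66 - -36\right) = \left(\left(\frac{7}{2} + \frac{1}{2} \left(-71\right)\right) + 40 \left(-37 - 46\right)\right) + \left(66 - -36\right) = \left(\left(\frac{7}{2} - \frac{71}{2}\right) + 40 \left(-83\right)\right) + \left(66 + 36\right) = \left(-32 - 3320\right) + 102 = -3352 + 102 = -3250$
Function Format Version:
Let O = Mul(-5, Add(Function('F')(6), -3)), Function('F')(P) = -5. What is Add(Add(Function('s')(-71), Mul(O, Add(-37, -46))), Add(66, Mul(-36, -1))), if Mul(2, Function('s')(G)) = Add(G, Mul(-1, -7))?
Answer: -3250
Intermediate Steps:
O = 40 (O = Mul(-5, Add(-5, -3)) = Mul(-5, -8) = 40)
Function('s')(G) = Add(Rational(7, 2), Mul(Rational(1, 2), G)) (Function('s')(G) = Mul(Rational(1, 2), Add(G, Mul(-1, -7))) = Mul(Rational(1, 2), Add(G, 7)) = Mul(Rational(1, 2), Add(7, G)) = Add(Rational(7, 2), Mul(Rational(1, 2), G)))
Add(Add(Function('s')(-71), Mul(O, Add(-37, -46))), Add(66, Mul(-36, -1))) = Add(Add(Add(Rational(7, 2), Mul(Rational(1, 2), -71)), Mul(40, Add(-37, -46))), Add(66, Mul(-36, -1))) = Add(Add(Add(Rational(7, 2), Rational(-71, 2)), Mul(40, -83)), Add(66, 36)) = Add(Add(-32, -3320), 102) = Add(-3352, 102) = -3250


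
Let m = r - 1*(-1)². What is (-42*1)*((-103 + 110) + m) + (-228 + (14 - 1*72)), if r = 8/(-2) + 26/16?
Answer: -1753/4 ≈ -438.25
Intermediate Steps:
r = -19/8 (r = 8*(-½) + 26*(1/16) = -4 + 13/8 = -19/8 ≈ -2.3750)
m = -27/8 (m = -19/8 - 1*(-1)² = -19/8 - 1*1 = -19/8 - 1 = -27/8 ≈ -3.3750)
(-42*1)*((-103 + 110) + m) + (-228 + (14 - 1*72)) = (-42*1)*((-103 + 110) - 27/8) + (-228 + (14 - 1*72)) = -42*(7 - 27/8) + (-228 + (14 - 72)) = -42*29/8 + (-228 - 58) = -609/4 - 286 = -1753/4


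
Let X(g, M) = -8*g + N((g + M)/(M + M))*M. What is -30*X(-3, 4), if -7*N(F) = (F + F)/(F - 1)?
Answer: -35520/49 ≈ -724.90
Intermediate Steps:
N(F) = -2*F/(7*(-1 + F)) (N(F) = -(F + F)/(7*(F - 1)) = -2*F/(7*(-1 + F)))
X(g, M) = -8*g - (M + g)/(-7 + 7*(M + g)/(2*M)) (X(g, M) = -8*g + (-2*(g + M)/(M + M)/(-7 + 7*((g + M)/(M + M))))*M = -8*g + (-2*(M + g)/((2*M))/(-7 + 7*((M + g)/((2*M)))))*M = -8*g + (-2*(M + g)*(1/(2*M))/(-7 + 7*((M + g)*(1/(2*M)))))*M = -8*g + (-2*(M + g)/(2*M)/(-7 + 7*((M + g)/(2*M))))*M = -8*g + (-2*(M + g)/(2*M)/(-7 + 7*(M + g)/(2*M)))*M = -8*g + (-(M + g)/(M*(-7 + 7*(M + g)/(2*M))))*M = -8*g - (M + g)/(-7 + 7*(M + g)/(2*M)))
-30*X(-3, 4) = -30*(-8*(-3)*(4 - 1*(-3)) + (2/7)*4*(4 - 3))/(4 - 1*(-3)) = -30*(-8*(-3)*(4 + 3) + (2/7)*4*1)/(4 + 3) = -30*(-8*(-3)*7 + 8/7)/7 = -30*(168 + 8/7)/7 = -30*(⅐)*(1184/7) = -30*1184/49 = -5*7104/49 = -35520/49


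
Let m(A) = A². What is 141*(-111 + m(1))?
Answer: -15510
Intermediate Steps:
141*(-111 + m(1)) = 141*(-111 + 1²) = 141*(-111 + 1) = 141*(-110) = -15510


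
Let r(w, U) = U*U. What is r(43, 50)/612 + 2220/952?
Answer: 13745/2142 ≈ 6.4169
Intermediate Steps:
r(w, U) = U**2
r(43, 50)/612 + 2220/952 = 50**2/612 + 2220/952 = 2500*(1/612) + 2220*(1/952) = 625/153 + 555/238 = 13745/2142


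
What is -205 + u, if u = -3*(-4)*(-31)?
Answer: -577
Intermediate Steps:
u = -372 (u = 12*(-31) = -372)
-205 + u = -205 - 372 = -577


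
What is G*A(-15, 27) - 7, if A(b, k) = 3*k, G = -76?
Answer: -6163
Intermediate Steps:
G*A(-15, 27) - 7 = -228*27 - 7 = -76*81 - 7 = -6156 - 7 = -6163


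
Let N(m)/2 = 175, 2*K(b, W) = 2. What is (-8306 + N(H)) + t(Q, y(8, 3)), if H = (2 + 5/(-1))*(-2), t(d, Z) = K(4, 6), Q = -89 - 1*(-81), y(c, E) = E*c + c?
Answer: -7955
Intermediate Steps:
K(b, W) = 1 (K(b, W) = (½)*2 = 1)
y(c, E) = c + E*c
Q = -8 (Q = -89 + 81 = -8)
t(d, Z) = 1
H = 6 (H = (2 + 5*(-1))*(-2) = (2 - 5)*(-2) = -3*(-2) = 6)
N(m) = 350 (N(m) = 2*175 = 350)
(-8306 + N(H)) + t(Q, y(8, 3)) = (-8306 + 350) + 1 = -7956 + 1 = -7955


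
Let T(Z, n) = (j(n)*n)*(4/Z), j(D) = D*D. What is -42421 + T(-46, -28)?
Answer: -931779/23 ≈ -40512.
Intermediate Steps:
j(D) = D²
T(Z, n) = 4*n³/Z (T(Z, n) = (n²*n)*(4/Z) = n³*(4/Z) = 4*n³/Z)
-42421 + T(-46, -28) = -42421 + 4*(-28)³/(-46) = -42421 + 4*(-1/46)*(-21952) = -42421 + 43904/23 = -931779/23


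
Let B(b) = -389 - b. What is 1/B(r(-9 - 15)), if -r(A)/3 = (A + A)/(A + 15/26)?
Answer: -203/77719 ≈ -0.0026120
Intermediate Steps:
r(A) = -6*A/(15/26 + A) (r(A) = -3*(A + A)/(A + 15/26) = -3*2*A/(A + 15*(1/26)) = -3*2*A/(A + 15/26) = -3*2*A/(15/26 + A) = -6*A/(15/26 + A))
1/B(r(-9 - 15)) = 1/(-389 - (-156)*(-9 - 15)/(15 + 26*(-9 - 15))) = 1/(-389 - (-156)*(-24)/(15 + 26*(-24))) = 1/(-389 - (-156)*(-24)/(15 - 624)) = 1/(-389 - (-156)*(-24)/(-609)) = 1/(-389 - (-156)*(-24)*(-1)/609) = 1/(-389 - 1*(-1248/203)) = 1/(-389 + 1248/203) = 1/(-77719/203) = -203/77719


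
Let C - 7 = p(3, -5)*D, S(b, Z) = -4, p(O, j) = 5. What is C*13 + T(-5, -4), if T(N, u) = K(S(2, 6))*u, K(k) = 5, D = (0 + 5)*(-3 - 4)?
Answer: -2204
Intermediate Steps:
D = -35 (D = 5*(-7) = -35)
T(N, u) = 5*u
C = -168 (C = 7 + 5*(-35) = 7 - 175 = -168)
C*13 + T(-5, -4) = -168*13 + 5*(-4) = -2184 - 20 = -2204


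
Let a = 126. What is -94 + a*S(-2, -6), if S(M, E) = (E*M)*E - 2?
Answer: -9418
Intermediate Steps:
S(M, E) = -2 + M*E**2 (S(M, E) = M*E**2 - 2 = -2 + M*E**2)
-94 + a*S(-2, -6) = -94 + 126*(-2 - 2*(-6)**2) = -94 + 126*(-2 - 2*36) = -94 + 126*(-2 - 72) = -94 + 126*(-74) = -94 - 9324 = -9418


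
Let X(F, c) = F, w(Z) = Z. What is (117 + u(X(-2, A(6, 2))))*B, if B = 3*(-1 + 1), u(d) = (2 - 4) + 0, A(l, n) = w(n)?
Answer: 0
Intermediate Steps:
A(l, n) = n
u(d) = -2 (u(d) = -2 + 0 = -2)
B = 0 (B = 3*0 = 0)
(117 + u(X(-2, A(6, 2))))*B = (117 - 2)*0 = 115*0 = 0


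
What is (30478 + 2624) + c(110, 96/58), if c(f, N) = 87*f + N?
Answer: 1237536/29 ≈ 42674.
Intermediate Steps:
c(f, N) = N + 87*f
(30478 + 2624) + c(110, 96/58) = (30478 + 2624) + (96/58 + 87*110) = 33102 + (96*(1/58) + 9570) = 33102 + (48/29 + 9570) = 33102 + 277578/29 = 1237536/29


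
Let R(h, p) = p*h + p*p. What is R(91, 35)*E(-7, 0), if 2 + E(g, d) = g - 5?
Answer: -61740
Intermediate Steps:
E(g, d) = -7 + g (E(g, d) = -2 + (g - 5) = -2 + (-5 + g) = -7 + g)
R(h, p) = p² + h*p (R(h, p) = h*p + p² = p² + h*p)
R(91, 35)*E(-7, 0) = (35*(91 + 35))*(-7 - 7) = (35*126)*(-14) = 4410*(-14) = -61740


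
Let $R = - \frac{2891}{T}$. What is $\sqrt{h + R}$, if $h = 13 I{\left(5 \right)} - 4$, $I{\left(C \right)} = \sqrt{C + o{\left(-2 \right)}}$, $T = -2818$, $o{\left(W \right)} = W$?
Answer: $\frac{\sqrt{-23617658 + 103234612 \sqrt{3}}}{2818} \approx 4.4207$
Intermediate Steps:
$R = \frac{2891}{2818}$ ($R = - \frac{2891}{-2818} = \left(-2891\right) \left(- \frac{1}{2818}\right) = \frac{2891}{2818} \approx 1.0259$)
$I{\left(C \right)} = \sqrt{-2 + C}$ ($I{\left(C \right)} = \sqrt{C - 2} = \sqrt{-2 + C}$)
$h = -4 + 13 \sqrt{3}$ ($h = 13 \sqrt{-2 + 5} - 4 = 13 \sqrt{3} - 4 = -4 + 13 \sqrt{3} \approx 18.517$)
$\sqrt{h + R} = \sqrt{\left(-4 + 13 \sqrt{3}\right) + \frac{2891}{2818}} = \sqrt{- \frac{8381}{2818} + 13 \sqrt{3}}$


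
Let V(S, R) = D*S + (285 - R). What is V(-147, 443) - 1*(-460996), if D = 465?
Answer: 392483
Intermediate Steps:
V(S, R) = 285 - R + 465*S (V(S, R) = 465*S + (285 - R) = 285 - R + 465*S)
V(-147, 443) - 1*(-460996) = (285 - 1*443 + 465*(-147)) - 1*(-460996) = (285 - 443 - 68355) + 460996 = -68513 + 460996 = 392483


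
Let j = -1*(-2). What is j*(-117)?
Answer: -234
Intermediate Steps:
j = 2
j*(-117) = 2*(-117) = -234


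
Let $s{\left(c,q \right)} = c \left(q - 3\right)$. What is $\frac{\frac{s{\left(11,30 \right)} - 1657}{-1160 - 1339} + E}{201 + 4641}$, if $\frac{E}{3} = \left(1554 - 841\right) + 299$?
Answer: $\frac{223186}{355887} \approx 0.62713$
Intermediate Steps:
$E = 3036$ ($E = 3 \left(\left(1554 - 841\right) + 299\right) = 3 \left(713 + 299\right) = 3 \cdot 1012 = 3036$)
$s{\left(c,q \right)} = c \left(-3 + q\right)$
$\frac{\frac{s{\left(11,30 \right)} - 1657}{-1160 - 1339} + E}{201 + 4641} = \frac{\frac{11 \left(-3 + 30\right) - 1657}{-1160 - 1339} + 3036}{201 + 4641} = \frac{\frac{11 \cdot 27 - 1657}{-2499} + 3036}{4842} = \left(\left(297 - 1657\right) \left(- \frac{1}{2499}\right) + 3036\right) \frac{1}{4842} = \left(\left(-1360\right) \left(- \frac{1}{2499}\right) + 3036\right) \frac{1}{4842} = \left(\frac{80}{147} + 3036\right) \frac{1}{4842} = \frac{446372}{147} \cdot \frac{1}{4842} = \frac{223186}{355887}$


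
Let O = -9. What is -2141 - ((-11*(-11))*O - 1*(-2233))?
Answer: -3285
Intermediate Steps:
-2141 - ((-11*(-11))*O - 1*(-2233)) = -2141 - (-11*(-11)*(-9) - 1*(-2233)) = -2141 - (121*(-9) + 2233) = -2141 - (-1089 + 2233) = -2141 - 1*1144 = -2141 - 1144 = -3285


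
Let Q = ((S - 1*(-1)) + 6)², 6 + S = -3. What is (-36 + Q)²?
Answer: 1024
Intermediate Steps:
S = -9 (S = -6 - 3 = -9)
Q = 4 (Q = ((-9 - 1*(-1)) + 6)² = ((-9 + 1) + 6)² = (-8 + 6)² = (-2)² = 4)
(-36 + Q)² = (-36 + 4)² = (-32)² = 1024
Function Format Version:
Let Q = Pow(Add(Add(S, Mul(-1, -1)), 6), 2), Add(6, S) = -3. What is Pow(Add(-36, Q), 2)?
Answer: 1024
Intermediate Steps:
S = -9 (S = Add(-6, -3) = -9)
Q = 4 (Q = Pow(Add(Add(-9, Mul(-1, -1)), 6), 2) = Pow(Add(Add(-9, 1), 6), 2) = Pow(Add(-8, 6), 2) = Pow(-2, 2) = 4)
Pow(Add(-36, Q), 2) = Pow(Add(-36, 4), 2) = Pow(-32, 2) = 1024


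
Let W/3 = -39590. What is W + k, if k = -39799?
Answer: -158569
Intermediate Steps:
W = -118770 (W = 3*(-39590) = -118770)
W + k = -118770 - 39799 = -158569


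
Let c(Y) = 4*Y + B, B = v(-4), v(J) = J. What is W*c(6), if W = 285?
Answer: 5700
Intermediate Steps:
B = -4
c(Y) = -4 + 4*Y (c(Y) = 4*Y - 4 = -4 + 4*Y)
W*c(6) = 285*(-4 + 4*6) = 285*(-4 + 24) = 285*20 = 5700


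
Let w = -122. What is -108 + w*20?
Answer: -2548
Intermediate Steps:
-108 + w*20 = -108 - 122*20 = -108 - 2440 = -2548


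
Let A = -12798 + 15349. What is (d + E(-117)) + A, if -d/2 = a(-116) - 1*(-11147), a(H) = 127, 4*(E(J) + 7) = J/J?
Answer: -80015/4 ≈ -20004.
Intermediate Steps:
E(J) = -27/4 (E(J) = -7 + (J/J)/4 = -7 + (¼)*1 = -7 + ¼ = -27/4)
d = -22548 (d = -2*(127 - 1*(-11147)) = -2*(127 + 11147) = -2*11274 = -22548)
A = 2551
(d + E(-117)) + A = (-22548 - 27/4) + 2551 = -90219/4 + 2551 = -80015/4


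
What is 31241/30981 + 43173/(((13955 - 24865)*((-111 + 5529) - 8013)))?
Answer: 295271850721/292372344150 ≈ 1.0099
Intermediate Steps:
31241/30981 + 43173/(((13955 - 24865)*((-111 + 5529) - 8013))) = 31241*(1/30981) + 43173/((-10910*(5418 - 8013))) = 31241/30981 + 43173/((-10910*(-2595))) = 31241/30981 + 43173/28311450 = 31241/30981 + 43173*(1/28311450) = 31241/30981 + 14391/9437150 = 295271850721/292372344150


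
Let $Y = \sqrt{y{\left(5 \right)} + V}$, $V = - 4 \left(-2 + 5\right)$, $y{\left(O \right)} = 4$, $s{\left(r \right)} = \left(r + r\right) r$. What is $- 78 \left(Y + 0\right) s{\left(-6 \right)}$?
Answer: $- 11232 i \sqrt{2} \approx - 15884.0 i$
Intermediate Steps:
$s{\left(r \right)} = 2 r^{2}$ ($s{\left(r \right)} = 2 r r = 2 r^{2}$)
$V = -12$ ($V = \left(-4\right) 3 = -12$)
$Y = 2 i \sqrt{2}$ ($Y = \sqrt{4 - 12} = \sqrt{-8} = 2 i \sqrt{2} \approx 2.8284 i$)
$- 78 \left(Y + 0\right) s{\left(-6 \right)} = - 78 \left(2 i \sqrt{2} + 0\right) 2 \left(-6\right)^{2} = - 78 \cdot 2 i \sqrt{2} \cdot 2 \cdot 36 = - 156 i \sqrt{2} \cdot 72 = - 11232 i \sqrt{2}$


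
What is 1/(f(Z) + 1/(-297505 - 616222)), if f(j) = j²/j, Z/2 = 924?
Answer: 913727/1688567495 ≈ 0.00054113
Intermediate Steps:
Z = 1848 (Z = 2*924 = 1848)
f(j) = j
1/(f(Z) + 1/(-297505 - 616222)) = 1/(1848 + 1/(-297505 - 616222)) = 1/(1848 + 1/(-913727)) = 1/(1848 - 1/913727) = 1/(1688567495/913727) = 913727/1688567495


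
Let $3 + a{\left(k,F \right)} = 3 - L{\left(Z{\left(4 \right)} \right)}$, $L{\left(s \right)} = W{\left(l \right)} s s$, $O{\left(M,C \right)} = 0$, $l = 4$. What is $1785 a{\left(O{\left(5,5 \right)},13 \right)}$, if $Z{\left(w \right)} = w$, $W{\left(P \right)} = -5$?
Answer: $142800$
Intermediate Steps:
$L{\left(s \right)} = - 5 s^{2}$ ($L{\left(s \right)} = - 5 s s = - 5 s^{2}$)
$a{\left(k,F \right)} = 80$ ($a{\left(k,F \right)} = -3 - \left(-3 - 5 \cdot 4^{2}\right) = -3 - \left(-3 - 80\right) = -3 + \left(3 - -80\right) = -3 + \left(3 + 80\right) = -3 + 83 = 80$)
$1785 a{\left(O{\left(5,5 \right)},13 \right)} = 1785 \cdot 80 = 142800$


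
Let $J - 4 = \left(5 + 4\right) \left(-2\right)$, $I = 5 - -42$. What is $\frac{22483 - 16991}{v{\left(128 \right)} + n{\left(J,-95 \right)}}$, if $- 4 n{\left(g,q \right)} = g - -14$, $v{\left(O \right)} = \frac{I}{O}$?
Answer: $\frac{702976}{47} \approx 14957.0$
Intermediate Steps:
$I = 47$ ($I = 5 + 42 = 47$)
$v{\left(O \right)} = \frac{47}{O}$
$J = -14$ ($J = 4 + \left(5 + 4\right) \left(-2\right) = 4 + 9 \left(-2\right) = 4 - 18 = -14$)
$n{\left(g,q \right)} = - \frac{7}{2} - \frac{g}{4}$ ($n{\left(g,q \right)} = - \frac{g - -14}{4} = - \frac{g + 14}{4} = - \frac{14 + g}{4} = - \frac{7}{2} - \frac{g}{4}$)
$\frac{22483 - 16991}{v{\left(128 \right)} + n{\left(J,-95 \right)}} = \frac{22483 - 16991}{\frac{47}{128} - 0} = \frac{5492}{47 \cdot \frac{1}{128} + \left(- \frac{7}{2} + \frac{7}{2}\right)} = \frac{5492}{\frac{47}{128} + 0} = \frac{5492}{\frac{47}{128}} = 5492 \cdot \frac{128}{47} = \frac{702976}{47}$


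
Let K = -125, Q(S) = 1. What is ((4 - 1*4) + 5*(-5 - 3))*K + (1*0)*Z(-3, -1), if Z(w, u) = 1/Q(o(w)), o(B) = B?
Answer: 5000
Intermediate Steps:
Z(w, u) = 1 (Z(w, u) = 1/1 = 1)
((4 - 1*4) + 5*(-5 - 3))*K + (1*0)*Z(-3, -1) = ((4 - 1*4) + 5*(-5 - 3))*(-125) + (1*0)*1 = ((4 - 4) + 5*(-8))*(-125) + 0*1 = (0 - 40)*(-125) + 0 = -40*(-125) + 0 = 5000 + 0 = 5000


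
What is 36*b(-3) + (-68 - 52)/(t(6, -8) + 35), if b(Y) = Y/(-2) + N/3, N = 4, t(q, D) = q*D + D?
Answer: 754/7 ≈ 107.71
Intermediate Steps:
t(q, D) = D + D*q (t(q, D) = D*q + D = D + D*q)
b(Y) = 4/3 - Y/2 (b(Y) = Y/(-2) + 4/3 = Y*(-½) + 4*(⅓) = -Y/2 + 4/3 = 4/3 - Y/2)
36*b(-3) + (-68 - 52)/(t(6, -8) + 35) = 36*(4/3 - ½*(-3)) + (-68 - 52)/(-8*(1 + 6) + 35) = 36*(4/3 + 3/2) - 120/(-8*7 + 35) = 36*(17/6) - 120/(-56 + 35) = 102 - 120/(-21) = 102 - 120*(-1/21) = 102 + 40/7 = 754/7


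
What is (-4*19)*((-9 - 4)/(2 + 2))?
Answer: 247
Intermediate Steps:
(-4*19)*((-9 - 4)/(2 + 2)) = -(-988)/4 = -76*(-13/4) = 247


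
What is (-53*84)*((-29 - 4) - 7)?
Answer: 178080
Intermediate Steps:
(-53*84)*((-29 - 4) - 7) = -4452*(-33 - 7) = -4452*(-40) = 178080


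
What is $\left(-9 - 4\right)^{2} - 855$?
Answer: $-686$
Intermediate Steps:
$\left(-9 - 4\right)^{2} - 855 = \left(-13\right)^{2} - 855 = 169 - 855 = -686$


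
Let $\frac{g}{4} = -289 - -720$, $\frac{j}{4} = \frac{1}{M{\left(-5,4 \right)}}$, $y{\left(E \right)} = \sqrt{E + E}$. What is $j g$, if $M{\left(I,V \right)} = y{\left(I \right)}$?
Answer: $- \frac{3448 i \sqrt{10}}{5} \approx - 2180.7 i$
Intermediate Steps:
$y{\left(E \right)} = \sqrt{2} \sqrt{E}$ ($y{\left(E \right)} = \sqrt{2 E} = \sqrt{2} \sqrt{E}$)
$M{\left(I,V \right)} = \sqrt{2} \sqrt{I}$
$j = - \frac{2 i \sqrt{10}}{5}$ ($j = \frac{4}{\sqrt{2} \sqrt{-5}} = \frac{4}{\sqrt{2} i \sqrt{5}} = \frac{4}{i \sqrt{10}} = 4 \left(- \frac{i \sqrt{10}}{10}\right) = - \frac{2 i \sqrt{10}}{5} \approx - 1.2649 i$)
$g = 1724$ ($g = 4 \left(-289 - -720\right) = 4 \left(-289 + 720\right) = 4 \cdot 431 = 1724$)
$j g = - \frac{2 i \sqrt{10}}{5} \cdot 1724 = - \frac{3448 i \sqrt{10}}{5}$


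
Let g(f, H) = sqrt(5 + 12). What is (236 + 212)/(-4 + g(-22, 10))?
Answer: 1792 + 448*sqrt(17) ≈ 3639.2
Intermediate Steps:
g(f, H) = sqrt(17)
(236 + 212)/(-4 + g(-22, 10)) = (236 + 212)/(-4 + sqrt(17)) = 448/(-4 + sqrt(17))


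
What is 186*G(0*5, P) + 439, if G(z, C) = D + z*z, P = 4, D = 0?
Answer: 439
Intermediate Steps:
G(z, C) = z**2 (G(z, C) = 0 + z*z = 0 + z**2 = z**2)
186*G(0*5, P) + 439 = 186*(0*5)**2 + 439 = 186*0**2 + 439 = 186*0 + 439 = 0 + 439 = 439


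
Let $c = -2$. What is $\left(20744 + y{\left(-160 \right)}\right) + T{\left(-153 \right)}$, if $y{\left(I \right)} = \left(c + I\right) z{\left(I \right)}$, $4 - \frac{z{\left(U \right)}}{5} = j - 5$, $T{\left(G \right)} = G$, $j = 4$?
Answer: $16541$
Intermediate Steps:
$z{\left(U \right)} = 25$ ($z{\left(U \right)} = 20 - 5 \left(4 - 5\right) = 20 - -5 = 20 + 5 = 25$)
$y{\left(I \right)} = -50 + 25 I$ ($y{\left(I \right)} = \left(-2 + I\right) 25 = -50 + 25 I$)
$\left(20744 + y{\left(-160 \right)}\right) + T{\left(-153 \right)} = \left(20744 + \left(-50 + 25 \left(-160\right)\right)\right) - 153 = \left(20744 - 4050\right) - 153 = 16694 - 153 = 16541$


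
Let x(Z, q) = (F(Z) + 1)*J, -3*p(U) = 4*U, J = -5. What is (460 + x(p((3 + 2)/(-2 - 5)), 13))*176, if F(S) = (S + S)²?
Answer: 33907280/441 ≈ 76887.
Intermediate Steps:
F(S) = 4*S² (F(S) = (2*S)² = 4*S²)
p(U) = -4*U/3
x(Z, q) = -5 - 20*Z² (x(Z, q) = (4*Z² + 1)*(-5) = (1 + 4*Z²)*(-5) = -5 - 20*Z²)
(460 + x(p((3 + 2)/(-2 - 5)), 13))*176 = (460 + (-5 - 20*16*(3 + 2)²/(9*(-2 - 5)²)))*176 = (460 + (-5 - 20*(-20/(3*(-7)))²))*176 = (460 + (-5 - 20*(-20*(-1)/(3*7))²))*176 = (460 + (-5 - 20*(-4/3*(-5/7))²))*176 = (460 + (-5 - 20*(20/21)²))*176 = (460 + (-5 - 20*400/441))*176 = (460 + (-5 - 8000/441))*176 = (460 - 10205/441)*176 = (192655/441)*176 = 33907280/441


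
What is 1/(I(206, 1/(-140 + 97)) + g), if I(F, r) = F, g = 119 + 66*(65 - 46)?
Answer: 1/1579 ≈ 0.00063331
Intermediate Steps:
g = 1373 (g = 119 + 66*19 = 119 + 1254 = 1373)
1/(I(206, 1/(-140 + 97)) + g) = 1/(206 + 1373) = 1/1579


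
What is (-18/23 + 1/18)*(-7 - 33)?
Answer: 6020/207 ≈ 29.082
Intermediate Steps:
(-18/23 + 1/18)*(-7 - 33) = (-18*1/23 + 1*(1/18))*(-40) = (-18/23 + 1/18)*(-40) = -301/414*(-40) = 6020/207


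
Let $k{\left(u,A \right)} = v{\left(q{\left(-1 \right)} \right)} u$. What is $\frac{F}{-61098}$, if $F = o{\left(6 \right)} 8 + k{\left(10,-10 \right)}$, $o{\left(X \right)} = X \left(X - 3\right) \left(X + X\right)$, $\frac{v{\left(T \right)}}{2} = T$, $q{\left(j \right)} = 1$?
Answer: $- \frac{874}{30549} \approx -0.02861$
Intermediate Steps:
$v{\left(T \right)} = 2 T$
$o{\left(X \right)} = 2 X^{2} \left(-3 + X\right)$ ($o{\left(X \right)} = X \left(-3 + X\right) 2 X = 2 X^{2} \left(-3 + X\right)$)
$k{\left(u,A \right)} = 2 u$ ($k{\left(u,A \right)} = 2 \cdot 1 u = 2 u$)
$F = 1748$ ($F = 2 \cdot 6^{2} \left(-3 + 6\right) 8 + 2 \cdot 10 = 2 \cdot 36 \cdot 3 \cdot 8 + 20 = 216 \cdot 8 + 20 = 1728 + 20 = 1748$)
$\frac{F}{-61098} = \frac{1748}{-61098} = 1748 \left(- \frac{1}{61098}\right) = - \frac{874}{30549}$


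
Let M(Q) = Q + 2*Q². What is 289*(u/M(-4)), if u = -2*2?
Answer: -289/7 ≈ -41.286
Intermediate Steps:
u = -4
289*(u/M(-4)) = 289*(-4*(-1/(4*(1 + 2*(-4))))) = 289*(-4*(-1/(4*(1 - 8)))) = 289*(-4/((-4*(-7)))) = 289*(-4/28) = 289*(-4*1/28) = 289*(-⅐) = -289/7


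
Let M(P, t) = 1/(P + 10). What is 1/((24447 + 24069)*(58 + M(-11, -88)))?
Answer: 1/2765412 ≈ 3.6161e-7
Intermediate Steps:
M(P, t) = 1/(10 + P)
1/((24447 + 24069)*(58 + M(-11, -88))) = 1/((24447 + 24069)*(58 + 1/(10 - 11))) = 1/(48516*(58 + 1/(-1))) = 1/(48516*(58 - 1)) = 1/(48516*57) = 1/2765412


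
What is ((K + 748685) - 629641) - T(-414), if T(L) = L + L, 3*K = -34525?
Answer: 325091/3 ≈ 1.0836e+5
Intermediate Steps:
K = -34525/3 (K = (⅓)*(-34525) = -34525/3 ≈ -11508.)
T(L) = 2*L
((K + 748685) - 629641) - T(-414) = ((-34525/3 + 748685) - 629641) - 2*(-414) = (2211530/3 - 629641) - 1*(-828) = 322607/3 + 828 = 325091/3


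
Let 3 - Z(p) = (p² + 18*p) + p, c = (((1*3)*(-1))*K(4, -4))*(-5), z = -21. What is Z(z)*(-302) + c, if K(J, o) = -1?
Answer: 11763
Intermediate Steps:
c = -15 (c = (((1*3)*(-1))*(-1))*(-5) = ((3*(-1))*(-1))*(-5) = -3*(-1)*(-5) = 3*(-5) = -15)
Z(p) = 3 - p² - 19*p (Z(p) = 3 - ((p² + 18*p) + p) = 3 - (p² + 19*p) = 3 + (-p² - 19*p) = 3 - p² - 19*p)
Z(z)*(-302) + c = (3 - 1*(-21)² - 19*(-21))*(-302) - 15 = (3 - 1*441 + 399)*(-302) - 15 = (3 - 441 + 399)*(-302) - 15 = -39*(-302) - 15 = 11778 - 15 = 11763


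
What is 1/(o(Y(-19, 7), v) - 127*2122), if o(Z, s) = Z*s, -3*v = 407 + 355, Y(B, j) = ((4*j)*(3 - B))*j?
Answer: -1/1364742 ≈ -7.3274e-7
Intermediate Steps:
Y(B, j) = 4*j²*(3 - B) (Y(B, j) = (4*j*(3 - B))*j = 4*j²*(3 - B))
v = -254 (v = -(407 + 355)/3 = -⅓*762 = -254)
1/(o(Y(-19, 7), v) - 127*2122) = 1/((4*7²*(3 - 1*(-19)))*(-254) - 127*2122) = 1/((4*49*(3 + 19))*(-254) - 269494) = 1/((4*49*22)*(-254) - 269494) = 1/(4312*(-254) - 269494) = 1/(-1095248 - 269494) = 1/(-1364742) = -1/1364742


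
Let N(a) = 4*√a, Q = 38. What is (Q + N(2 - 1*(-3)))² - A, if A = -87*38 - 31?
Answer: 4861 + 304*√5 ≈ 5540.8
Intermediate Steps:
A = -3337 (A = -3306 - 31 = -3337)
(Q + N(2 - 1*(-3)))² - A = (38 + 4*√(2 - 1*(-3)))² - 1*(-3337) = (38 + 4*√(2 + 3))² + 3337 = (38 + 4*√5)² + 3337 = 3337 + (38 + 4*√5)²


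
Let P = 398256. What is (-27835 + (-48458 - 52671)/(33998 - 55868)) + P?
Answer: 8101208399/21870 ≈ 3.7043e+5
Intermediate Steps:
(-27835 + (-48458 - 52671)/(33998 - 55868)) + P = (-27835 + (-48458 - 52671)/(33998 - 55868)) + 398256 = (-27835 - 101129/(-21870)) + 398256 = (-27835 - 101129*(-1/21870)) + 398256 = (-27835 + 101129/21870) + 398256 = -608650321/21870 + 398256 = 8101208399/21870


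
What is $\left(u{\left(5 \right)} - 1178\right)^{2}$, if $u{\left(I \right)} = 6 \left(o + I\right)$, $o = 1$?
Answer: $1304164$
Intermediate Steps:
$u{\left(I \right)} = 6 + 6 I$ ($u{\left(I \right)} = 6 \left(1 + I\right) = 6 + 6 I$)
$\left(u{\left(5 \right)} - 1178\right)^{2} = \left(\left(6 + 6 \cdot 5\right) - 1178\right)^{2} = \left(\left(6 + 30\right) - 1178\right)^{2} = \left(36 - 1178\right)^{2} = \left(-1142\right)^{2} = 1304164$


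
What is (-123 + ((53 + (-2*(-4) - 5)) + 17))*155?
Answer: -7750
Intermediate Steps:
(-123 + ((53 + (-2*(-4) - 5)) + 17))*155 = (-123 + ((53 + (8 - 5)) + 17))*155 = (-123 + ((53 + 3) + 17))*155 = (-123 + (56 + 17))*155 = (-123 + 73)*155 = -50*155 = -7750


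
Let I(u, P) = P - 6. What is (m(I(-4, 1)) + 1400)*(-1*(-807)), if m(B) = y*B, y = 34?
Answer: 992610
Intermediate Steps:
I(u, P) = -6 + P
m(B) = 34*B
(m(I(-4, 1)) + 1400)*(-1*(-807)) = (34*(-6 + 1) + 1400)*(-1*(-807)) = (34*(-5) + 1400)*807 = (-170 + 1400)*807 = 1230*807 = 992610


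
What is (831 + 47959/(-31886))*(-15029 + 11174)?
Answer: -101962078485/31886 ≈ -3.1977e+6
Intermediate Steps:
(831 + 47959/(-31886))*(-15029 + 11174) = (831 + 47959*(-1/31886))*(-3855) = (831 - 47959/31886)*(-3855) = (26449307/31886)*(-3855) = -101962078485/31886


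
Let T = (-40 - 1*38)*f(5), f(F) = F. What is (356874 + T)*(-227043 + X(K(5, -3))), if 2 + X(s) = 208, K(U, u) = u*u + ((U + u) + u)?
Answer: -80863761108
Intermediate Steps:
K(U, u) = U + u² + 2*u (K(U, u) = u² + (U + 2*u) = U + u² + 2*u)
X(s) = 206 (X(s) = -2 + 208 = 206)
T = -390 (T = (-40 - 1*38)*5 = (-40 - 38)*5 = -78*5 = -390)
(356874 + T)*(-227043 + X(K(5, -3))) = (356874 - 390)*(-227043 + 206) = 356484*(-226837) = -80863761108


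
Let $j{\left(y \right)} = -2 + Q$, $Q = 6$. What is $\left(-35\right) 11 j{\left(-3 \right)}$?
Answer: $-1540$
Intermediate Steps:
$j{\left(y \right)} = 4$ ($j{\left(y \right)} = -2 + 6 = 4$)
$\left(-35\right) 11 j{\left(-3 \right)} = \left(-35\right) 11 \cdot 4 = \left(-385\right) 4 = -1540$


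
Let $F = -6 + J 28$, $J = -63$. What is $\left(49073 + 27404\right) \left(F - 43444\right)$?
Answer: $-3457831078$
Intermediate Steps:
$F = -1770$ ($F = -6 - 1764 = -1770$)
$\left(49073 + 27404\right) \left(F - 43444\right) = \left(49073 + 27404\right) \left(-1770 - 43444\right) = 76477 \left(-45214\right) = -3457831078$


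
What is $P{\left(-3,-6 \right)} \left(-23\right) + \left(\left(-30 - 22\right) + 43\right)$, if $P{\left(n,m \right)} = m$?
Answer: $129$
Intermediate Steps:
$P{\left(-3,-6 \right)} \left(-23\right) + \left(\left(-30 - 22\right) + 43\right) = \left(-6\right) \left(-23\right) + \left(\left(-30 - 22\right) + 43\right) = 138 + \left(-52 + 43\right) = 138 - 9 = 129$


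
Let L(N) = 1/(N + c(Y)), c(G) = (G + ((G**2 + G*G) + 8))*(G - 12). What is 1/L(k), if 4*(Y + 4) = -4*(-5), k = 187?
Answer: 66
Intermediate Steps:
Y = 1 (Y = -4 + (-4*(-5))/4 = -4 + (1/4)*20 = -4 + 5 = 1)
c(G) = (-12 + G)*(8 + G + 2*G**2) (c(G) = (G + ((G**2 + G**2) + 8))*(-12 + G) = (G + (2*G**2 + 8))*(-12 + G) = (G + (8 + 2*G**2))*(-12 + G) = (8 + G + 2*G**2)*(-12 + G) = (-12 + G)*(8 + G + 2*G**2))
L(N) = 1/(-121 + N) (L(N) = 1/(N + (-96 - 23*1**2 - 4*1 + 2*1**3)) = 1/(N + (-96 - 23*1 - 4 + 2*1)) = 1/(N + (-96 - 23 - 4 + 2)) = 1/(N - 121) = 1/(-121 + N))
1/L(k) = 1/(1/(-121 + 187)) = 1/(1/66) = 66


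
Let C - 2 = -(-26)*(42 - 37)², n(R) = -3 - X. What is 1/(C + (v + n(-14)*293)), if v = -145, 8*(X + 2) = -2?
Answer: 4/1149 ≈ 0.0034813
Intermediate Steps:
X = -9/4 (X = -2 + (⅛)*(-2) = -2 - ¼ = -9/4 ≈ -2.2500)
n(R) = -¾ (n(R) = -3 - 1*(-9/4) = -3 + 9/4 = -¾)
C = 652 (C = 2 - (-26)*(42 - 37)² = 2 - (-26)*5² = 2 - (-26)*25 = 2 - 26*(-25) = 2 + 650 = 652)
1/(C + (v + n(-14)*293)) = 1/(652 + (-145 - ¾*293)) = 1/(652 + (-145 - 879/4)) = 1/(652 - 1459/4) = 1/(1149/4) = 4/1149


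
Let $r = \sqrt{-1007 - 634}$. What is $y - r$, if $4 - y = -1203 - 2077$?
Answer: $3284 - i \sqrt{1641} \approx 3284.0 - 40.509 i$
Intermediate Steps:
$y = 3284$ ($y = 4 - \left(-1203 - 2077\right) = 4 - -3280 = 4 + 3280 = 3284$)
$r = i \sqrt{1641}$ ($r = \sqrt{-1641} = i \sqrt{1641} \approx 40.509 i$)
$y - r = 3284 - i \sqrt{1641}$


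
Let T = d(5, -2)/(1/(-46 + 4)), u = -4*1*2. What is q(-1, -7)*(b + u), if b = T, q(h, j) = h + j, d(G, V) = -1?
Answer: -272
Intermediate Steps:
u = -8 (u = -4*2 = -8)
T = 42 (T = -1/(1/(-46 + 4)) = -1/(1/(-42)) = -1/(-1/42) = -1*(-42) = 42)
b = 42
q(-1, -7)*(b + u) = (-1 - 7)*(42 - 8) = -8*34 = -272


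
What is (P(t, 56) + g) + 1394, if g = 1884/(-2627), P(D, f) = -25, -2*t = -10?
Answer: 3594479/2627 ≈ 1368.3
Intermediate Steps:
t = 5 (t = -1/2*(-10) = 5)
g = -1884/2627 (g = 1884*(-1/2627) = -1884/2627 ≈ -0.71717)
(P(t, 56) + g) + 1394 = (-25 - 1884/2627) + 1394 = -67559/2627 + 1394 = 3594479/2627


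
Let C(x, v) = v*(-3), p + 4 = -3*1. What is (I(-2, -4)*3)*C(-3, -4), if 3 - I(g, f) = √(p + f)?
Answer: 108 - 36*I*√11 ≈ 108.0 - 119.4*I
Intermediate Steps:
p = -7 (p = -4 - 3*1 = -4 - 3 = -7)
C(x, v) = -3*v
I(g, f) = 3 - √(-7 + f)
(I(-2, -4)*3)*C(-3, -4) = ((3 - √(-7 - 4))*3)*(-3*(-4)) = ((3 - √(-11))*3)*12 = ((3 - I*√11)*3)*12 = (9 - 3*I*√11)*12 = 108 - 36*I*√11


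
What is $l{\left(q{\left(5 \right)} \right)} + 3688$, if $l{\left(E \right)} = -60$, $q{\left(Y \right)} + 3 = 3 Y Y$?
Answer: $3628$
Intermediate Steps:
$q{\left(Y \right)} = -3 + 3 Y^{2}$ ($q{\left(Y \right)} = -3 + 3 Y Y = -3 + 3 Y^{2}$)
$l{\left(q{\left(5 \right)} \right)} + 3688 = -60 + 3688 = 3628$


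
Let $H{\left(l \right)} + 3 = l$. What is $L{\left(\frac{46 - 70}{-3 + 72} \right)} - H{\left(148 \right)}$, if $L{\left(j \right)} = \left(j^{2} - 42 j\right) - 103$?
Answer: $- \frac{123400}{529} \approx -233.27$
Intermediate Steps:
$H{\left(l \right)} = -3 + l$
$L{\left(j \right)} = -103 + j^{2} - 42 j$
$L{\left(\frac{46 - 70}{-3 + 72} \right)} - H{\left(148 \right)} = \left(-103 + \left(\frac{46 - 70}{-3 + 72}\right)^{2} - 42 \frac{46 - 70}{-3 + 72}\right) - \left(-3 + 148\right) = \left(-103 + \left(- \frac{24}{69}\right)^{2} - 42 \left(- \frac{24}{69}\right)\right) - 145 = \left(-103 + \left(\left(-24\right) \frac{1}{69}\right)^{2} - 42 \left(\left(-24\right) \frac{1}{69}\right)\right) - 145 = \left(-103 + \left(- \frac{8}{23}\right)^{2} - - \frac{336}{23}\right) - 145 = \left(-103 + \frac{64}{529} + \frac{336}{23}\right) - 145 = - \frac{46695}{529} - 145 = - \frac{123400}{529}$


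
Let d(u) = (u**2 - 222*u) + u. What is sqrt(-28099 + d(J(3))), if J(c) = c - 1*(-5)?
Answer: I*sqrt(29803) ≈ 172.64*I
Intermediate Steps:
J(c) = 5 + c (J(c) = c + 5 = 5 + c)
d(u) = u**2 - 221*u
sqrt(-28099 + d(J(3))) = sqrt(-28099 + (5 + 3)*(-221 + (5 + 3))) = sqrt(-28099 + 8*(-221 + 8)) = sqrt(-28099 + 8*(-213)) = sqrt(-28099 - 1704) = sqrt(-29803) = I*sqrt(29803)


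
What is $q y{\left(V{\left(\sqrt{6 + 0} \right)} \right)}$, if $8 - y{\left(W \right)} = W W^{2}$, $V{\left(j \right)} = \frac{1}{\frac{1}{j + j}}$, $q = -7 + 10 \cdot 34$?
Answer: $2664 - 15984 \sqrt{6} \approx -36489.0$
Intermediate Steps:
$q = 333$ ($q = -7 + 340 = 333$)
$V{\left(j \right)} = 2 j$ ($V{\left(j \right)} = \frac{1}{\frac{1}{2 j}} = \frac{1}{\frac{1}{2} \frac{1}{j}} = 2 j$)
$y{\left(W \right)} = 8 - W^{3}$ ($y{\left(W \right)} = 8 - W W^{2} = 8 - W^{3}$)
$q y{\left(V{\left(\sqrt{6 + 0} \right)} \right)} = 333 \left(8 - \left(2 \sqrt{6 + 0}\right)^{3}\right) = 333 \left(8 - \left(2 \sqrt{6}\right)^{3}\right) = 333 \left(8 - 48 \sqrt{6}\right) = 2664 - 15984 \sqrt{6}$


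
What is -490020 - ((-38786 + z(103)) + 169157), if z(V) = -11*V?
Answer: -619258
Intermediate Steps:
-490020 - ((-38786 + z(103)) + 169157) = -490020 - ((-38786 - 11*103) + 169157) = -490020 - ((-38786 - 1133) + 169157) = -490020 - (-39919 + 169157) = -490020 - 1*129238 = -490020 - 129238 = -619258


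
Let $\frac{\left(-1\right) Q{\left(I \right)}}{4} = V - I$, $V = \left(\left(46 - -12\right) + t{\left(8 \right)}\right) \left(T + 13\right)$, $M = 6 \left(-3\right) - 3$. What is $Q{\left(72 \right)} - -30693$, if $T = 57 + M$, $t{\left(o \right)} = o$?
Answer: $18045$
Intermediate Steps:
$M = -21$ ($M = -18 - 3 = -21$)
$T = 36$ ($T = 57 - 21 = 36$)
$V = 3234$ ($V = \left(\left(46 - -12\right) + 8\right) \left(36 + 13\right) = \left(\left(46 + 12\right) + 8\right) 49 = \left(58 + 8\right) 49 = 66 \cdot 49 = 3234$)
$Q{\left(I \right)} = -12936 + 4 I$ ($Q{\left(I \right)} = - 4 \left(3234 - I\right) = -12936 + 4 I$)
$Q{\left(72 \right)} - -30693 = \left(-12936 + 4 \cdot 72\right) - -30693 = \left(-12936 + 288\right) + 30693 = -12648 + 30693 = 18045$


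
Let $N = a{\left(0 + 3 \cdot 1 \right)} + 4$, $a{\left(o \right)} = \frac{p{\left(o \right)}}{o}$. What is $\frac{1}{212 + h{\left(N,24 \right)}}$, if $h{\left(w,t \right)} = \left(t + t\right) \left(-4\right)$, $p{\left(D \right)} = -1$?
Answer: $\frac{1}{20} \approx 0.05$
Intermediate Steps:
$a{\left(o \right)} = - \frac{1}{o}$
$N = \frac{11}{3}$ ($N = - \frac{1}{0 + 3 \cdot 1} + 4 = - \frac{1}{0 + 3} + 4 = - \frac{1}{3} + 4 = \frac{11}{3} \approx 3.6667$)
$h{\left(w,t \right)} = - 8 t$ ($h{\left(w,t \right)} = 2 t \left(-4\right) = - 8 t$)
$\frac{1}{212 + h{\left(N,24 \right)}} = \frac{1}{212 - 192} = \frac{1}{20}$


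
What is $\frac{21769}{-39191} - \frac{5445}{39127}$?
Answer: $- \frac{96831878}{139402387} \approx -0.69462$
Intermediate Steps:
$\frac{21769}{-39191} - \frac{5445}{39127} = 21769 \left(- \frac{1}{39191}\right) - \frac{495}{3557} = - \frac{21769}{39191} - \frac{495}{3557} = - \frac{96831878}{139402387}$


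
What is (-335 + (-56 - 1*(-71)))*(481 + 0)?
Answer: -153920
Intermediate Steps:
(-335 + (-56 - 1*(-71)))*(481 + 0) = (-335 + (-56 + 71))*481 = (-335 + 15)*481 = -320*481 = -153920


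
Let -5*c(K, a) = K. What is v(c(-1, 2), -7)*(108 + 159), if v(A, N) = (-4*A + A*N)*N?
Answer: 20559/5 ≈ 4111.8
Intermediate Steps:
c(K, a) = -K/5
v(A, N) = N*(-4*A + A*N)
v(c(-1, 2), -7)*(108 + 159) = (-⅕*(-1)*(-7)*(-4 - 7))*(108 + 159) = ((⅕)*(-7)*(-11))*267 = (77/5)*267 = 20559/5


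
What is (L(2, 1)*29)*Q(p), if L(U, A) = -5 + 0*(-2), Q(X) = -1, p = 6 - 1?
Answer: 145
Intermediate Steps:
p = 5
L(U, A) = -5 (L(U, A) = -5 + 0 = -5)
(L(2, 1)*29)*Q(p) = -5*29*(-1) = -145*(-1) = 145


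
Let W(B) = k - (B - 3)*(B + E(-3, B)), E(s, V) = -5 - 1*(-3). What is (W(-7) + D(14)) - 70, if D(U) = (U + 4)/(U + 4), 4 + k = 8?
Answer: -155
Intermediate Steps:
k = 4 (k = -4 + 8 = 4)
E(s, V) = -2 (E(s, V) = -5 + 3 = -2)
D(U) = 1 (D(U) = (4 + U)/(4 + U) = 1)
W(B) = 4 - (-3 + B)*(-2 + B) (W(B) = 4 - (B - 3)*(B - 2) = 4 - (-3 + B)*(-2 + B))
(W(-7) + D(14)) - 70 = ((-2 - 1*(-7)**2 + 5*(-7)) + 1) - 70 = ((-2 - 1*49 - 35) + 1) - 70 = ((-2 - 49 - 35) + 1) - 70 = (-86 + 1) - 70 = -85 - 70 = -155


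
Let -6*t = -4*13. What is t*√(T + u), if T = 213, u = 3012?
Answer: 130*√129/3 ≈ 492.17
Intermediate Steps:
t = 26/3 (t = -(-2)*13/3 = -⅙*(-52) = 26/3 ≈ 8.6667)
t*√(T + u) = 26*√(213 + 3012)/3 = 26*√3225/3 = 26*(5*√129)/3 = 130*√129/3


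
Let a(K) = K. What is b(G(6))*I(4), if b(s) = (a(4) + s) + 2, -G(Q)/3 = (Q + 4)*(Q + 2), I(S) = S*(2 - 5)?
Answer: 2808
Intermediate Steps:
I(S) = -3*S (I(S) = S*(-3) = -3*S)
G(Q) = -3*(2 + Q)*(4 + Q) (G(Q) = -3*(Q + 4)*(Q + 2) = -3*(4 + Q)*(2 + Q) = -3*(2 + Q)*(4 + Q))
b(s) = 6 + s (b(s) = (4 + s) + 2 = 6 + s)
b(G(6))*I(4) = (6 + (-24 - 18*6 - 3*6²))*(-3*4) = (6 + (-24 - 108 - 3*36))*(-12) = (6 + (-24 - 108 - 108))*(-12) = (6 - 240)*(-12) = -234*(-12) = 2808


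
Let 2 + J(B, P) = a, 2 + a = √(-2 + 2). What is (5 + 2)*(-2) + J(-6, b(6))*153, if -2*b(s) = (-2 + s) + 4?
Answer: -626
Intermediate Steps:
b(s) = -1 - s/2 (b(s) = -((-2 + s) + 4)/2 = -(2 + s)/2 = -1 - s/2)
a = -2 (a = -2 + √(-2 + 2) = -2 + √0 = -2 + 0 = -2)
J(B, P) = -4 (J(B, P) = -2 - 2 = -4)
(5 + 2)*(-2) + J(-6, b(6))*153 = (5 + 2)*(-2) - 4*153 = 7*(-2) - 612 = -14 - 612 = -626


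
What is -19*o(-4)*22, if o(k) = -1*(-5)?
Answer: -2090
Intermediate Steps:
o(k) = 5
-19*o(-4)*22 = -19*5*22 = -95*22 = -2090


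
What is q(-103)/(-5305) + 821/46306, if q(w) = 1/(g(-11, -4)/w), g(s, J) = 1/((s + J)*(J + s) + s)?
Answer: 1025032257/245653330 ≈ 4.1727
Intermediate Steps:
g(s, J) = 1/(s + (J + s)²) (g(s, J) = 1/((J + s)*(J + s) + s) = 1/((J + s)² + s) = 1/(s + (J + s)²))
q(w) = 214*w (q(w) = 1/(1/((-11 + (-4 - 11)²)*w)) = 1/(1/((-11 + (-15)²)*w)) = 1/(1/((-11 + 225)*w)) = 1/(1/(214*w)) = 214*w)
q(-103)/(-5305) + 821/46306 = (214*(-103))/(-5305) + 821/46306 = -22042*(-1/5305) + 821*(1/46306) = 22042/5305 + 821/46306 = 1025032257/245653330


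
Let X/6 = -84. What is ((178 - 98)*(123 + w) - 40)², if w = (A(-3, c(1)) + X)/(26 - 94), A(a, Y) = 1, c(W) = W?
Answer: 31208755600/289 ≈ 1.0799e+8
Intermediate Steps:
X = -504 (X = 6*(-84) = -504)
w = 503/68 (w = (1 - 504)/(26 - 94) = -503/(-68) = -503*(-1/68) = 503/68 ≈ 7.3971)
((178 - 98)*(123 + w) - 40)² = ((178 - 98)*(123 + 503/68) - 40)² = (80*(8867/68) - 40)² = (177340/17 - 40)² = (176660/17)² = 31208755600/289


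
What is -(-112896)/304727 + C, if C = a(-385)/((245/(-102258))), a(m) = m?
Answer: 342769299498/2133089 ≈ 1.6069e+5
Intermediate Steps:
C = 1124838/7 (C = -385/(245/(-102258)) = -385/(245*(-1/102258)) = -385/(-245/102258) = -385*(-102258/245) = 1124838/7 ≈ 1.6069e+5)
-(-112896)/304727 + C = -(-112896)/304727 + 1124838/7 = -1*(-112896/304727) + 1124838/7 = 112896/304727 + 1124838/7 = 342769299498/2133089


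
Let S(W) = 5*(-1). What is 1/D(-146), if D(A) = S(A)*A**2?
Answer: -1/106580 ≈ -9.3826e-6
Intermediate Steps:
S(W) = -5
D(A) = -5*A**2
1/D(-146) = 1/(-5*(-146)**2) = 1/(-5*21316) = 1/(-106580) = -1/106580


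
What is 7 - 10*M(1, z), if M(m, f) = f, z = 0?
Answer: 7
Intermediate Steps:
7 - 10*M(1, z) = 7 - 10*0 = 7 + 0 = 7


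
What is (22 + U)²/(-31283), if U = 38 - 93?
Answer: -1089/31283 ≈ -0.034811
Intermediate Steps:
U = -55
(22 + U)²/(-31283) = (22 - 55)²/(-31283) = (-33)²*(-1/31283) = 1089*(-1/31283) = -1089/31283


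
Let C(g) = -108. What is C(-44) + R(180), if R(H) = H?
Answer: 72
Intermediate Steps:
C(-44) + R(180) = -108 + 180 = 72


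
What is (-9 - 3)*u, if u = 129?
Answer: -1548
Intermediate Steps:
(-9 - 3)*u = (-9 - 3)*129 = -12*129 = -1548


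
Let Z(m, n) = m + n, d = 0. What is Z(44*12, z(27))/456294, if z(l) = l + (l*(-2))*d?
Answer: 185/152098 ≈ 0.0012163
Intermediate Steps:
z(l) = l (z(l) = l + (l*(-2))*0 = l - 2*l*0 = l + 0 = l)
Z(44*12, z(27))/456294 = (44*12 + 27)/456294 = (528 + 27)*(1/456294) = 555*(1/456294) = 185/152098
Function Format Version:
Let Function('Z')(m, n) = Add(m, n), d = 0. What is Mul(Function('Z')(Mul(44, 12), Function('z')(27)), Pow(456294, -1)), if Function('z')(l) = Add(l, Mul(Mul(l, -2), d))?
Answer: Rational(185, 152098) ≈ 0.0012163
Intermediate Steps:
Function('z')(l) = l (Function('z')(l) = Add(l, Mul(Mul(l, -2), 0)) = Add(l, Mul(Mul(-2, l), 0)) = Add(l, 0) = l)
Mul(Function('Z')(Mul(44, 12), Function('z')(27)), Pow(456294, -1)) = Mul(Add(Mul(44, 12), 27), Pow(456294, -1)) = Mul(Add(528, 27), Rational(1, 456294)) = Mul(555, Rational(1, 456294)) = Rational(185, 152098)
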